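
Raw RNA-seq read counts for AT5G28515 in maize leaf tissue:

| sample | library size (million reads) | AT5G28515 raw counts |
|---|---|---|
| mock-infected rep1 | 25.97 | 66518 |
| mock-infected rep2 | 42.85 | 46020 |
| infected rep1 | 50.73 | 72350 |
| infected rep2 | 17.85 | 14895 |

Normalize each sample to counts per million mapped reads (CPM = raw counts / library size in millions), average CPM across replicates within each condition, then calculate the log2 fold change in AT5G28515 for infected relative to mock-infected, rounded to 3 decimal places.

CPM(mock-infected rep1) = 66518 / 25.97 = 2561.3400
CPM(mock-infected rep2) = 46020 / 42.85 = 1073.9790
CPM(infected rep1) = 72350 / 50.73 = 1426.1778
CPM(infected rep2) = 14895 / 17.85 = 834.4538
mean CPM(mock-infected) = 1817.6595; mean CPM(infected) = 1130.3158
Fold change = 1130.3158 / 1817.6595 = 0.62185
log2(0.62185) = -0.6854

-0.685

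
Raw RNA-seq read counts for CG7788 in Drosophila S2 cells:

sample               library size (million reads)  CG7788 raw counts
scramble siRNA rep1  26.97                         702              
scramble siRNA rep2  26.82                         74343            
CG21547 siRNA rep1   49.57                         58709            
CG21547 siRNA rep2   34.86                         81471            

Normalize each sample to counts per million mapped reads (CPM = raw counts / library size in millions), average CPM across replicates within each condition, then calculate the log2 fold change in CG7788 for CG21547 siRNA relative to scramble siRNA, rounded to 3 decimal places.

0.332

CPM(scramble siRNA rep1) = 702 / 26.97 = 26.0289
CPM(scramble siRNA rep2) = 74343 / 26.82 = 2771.9239
CPM(CG21547 siRNA rep1) = 58709 / 49.57 = 1184.3655
CPM(CG21547 siRNA rep2) = 81471 / 34.86 = 2337.0912
mean CPM(scramble siRNA) = 1398.9764; mean CPM(CG21547 siRNA) = 1760.7284
Fold change = 1760.7284 / 1398.9764 = 1.25858
log2(1.25858) = 0.3318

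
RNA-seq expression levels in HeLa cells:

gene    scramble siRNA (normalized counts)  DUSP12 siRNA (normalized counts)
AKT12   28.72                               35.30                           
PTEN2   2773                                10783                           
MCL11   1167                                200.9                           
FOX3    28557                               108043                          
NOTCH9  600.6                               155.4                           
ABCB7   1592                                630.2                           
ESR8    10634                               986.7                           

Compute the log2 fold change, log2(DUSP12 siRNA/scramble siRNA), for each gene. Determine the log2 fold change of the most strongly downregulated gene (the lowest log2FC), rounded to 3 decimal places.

log2(35.30/28.72) = 0.298  (AKT12)
log2(10783/2773) = 1.959  (PTEN2)
log2(200.9/1167) = -2.538  (MCL11)
log2(108043/28557) = 1.920  (FOX3)
log2(155.4/600.6) = -1.950  (NOTCH9)
log2(630.2/1592) = -1.337  (ABCB7)
log2(986.7/10634) = -3.430  (ESR8)
ESR8 is most strongly downregulated.

-3.430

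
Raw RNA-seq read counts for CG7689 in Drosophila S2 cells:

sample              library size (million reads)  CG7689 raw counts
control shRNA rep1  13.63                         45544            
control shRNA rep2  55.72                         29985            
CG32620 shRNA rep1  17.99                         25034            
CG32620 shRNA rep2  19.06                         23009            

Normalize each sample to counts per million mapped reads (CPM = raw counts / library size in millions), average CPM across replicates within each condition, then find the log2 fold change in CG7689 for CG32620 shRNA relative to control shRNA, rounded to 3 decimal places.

-0.578

CPM(control shRNA rep1) = 45544 / 13.63 = 3341.4527
CPM(control shRNA rep2) = 29985 / 55.72 = 538.1371
CPM(CG32620 shRNA rep1) = 25034 / 17.99 = 1391.5509
CPM(CG32620 shRNA rep2) = 23009 / 19.06 = 1207.1878
mean CPM(control shRNA) = 1939.7949; mean CPM(CG32620 shRNA) = 1299.3693
Fold change = 1299.3693 / 1939.7949 = 0.66985
log2(0.66985) = -0.5781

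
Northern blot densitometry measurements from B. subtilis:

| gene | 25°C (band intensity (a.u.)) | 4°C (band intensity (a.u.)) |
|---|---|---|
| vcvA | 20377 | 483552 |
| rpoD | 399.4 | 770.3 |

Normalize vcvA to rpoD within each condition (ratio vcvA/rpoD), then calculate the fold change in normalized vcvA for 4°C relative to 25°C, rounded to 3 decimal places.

vcvA/rpoD (25°C) = 20377 / 399.4 = 51.019
vcvA/rpoD (4°C) = 483552 / 770.3 = 627.75
Fold change = 627.75 / 51.019 = 12.3041

12.304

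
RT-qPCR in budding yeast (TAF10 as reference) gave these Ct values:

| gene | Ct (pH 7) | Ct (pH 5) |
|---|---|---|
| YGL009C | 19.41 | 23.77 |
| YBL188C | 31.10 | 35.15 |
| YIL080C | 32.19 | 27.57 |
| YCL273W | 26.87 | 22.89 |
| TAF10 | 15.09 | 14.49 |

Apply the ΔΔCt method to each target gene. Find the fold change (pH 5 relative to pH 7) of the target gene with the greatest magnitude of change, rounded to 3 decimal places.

YGL009C: ΔΔCt = (23.77−14.49) − (19.41−15.09) = 9.28 − 4.32 = 4.96; fold change = 2^-4.96 = 0.032
YBL188C: ΔΔCt = (35.15−14.49) − (31.10−15.09) = 20.66 − 16.01 = 4.65; fold change = 2^-4.65 = 0.040
YIL080C: ΔΔCt = (27.57−14.49) − (32.19−15.09) = 13.08 − 17.10 = -4.02; fold change = 2^4.02 = 16.223
YCL273W: ΔΔCt = (22.89−14.49) − (26.87−15.09) = 8.40 − 11.78 = -3.38; fold change = 2^3.38 = 10.411
YGL009C has the largest |ΔΔCt| = 4.96.

0.032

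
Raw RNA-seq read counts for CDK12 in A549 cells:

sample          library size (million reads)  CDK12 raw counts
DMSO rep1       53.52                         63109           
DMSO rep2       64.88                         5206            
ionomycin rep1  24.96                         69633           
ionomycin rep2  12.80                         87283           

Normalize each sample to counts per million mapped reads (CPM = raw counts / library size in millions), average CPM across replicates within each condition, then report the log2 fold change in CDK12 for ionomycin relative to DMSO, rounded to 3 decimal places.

CPM(DMSO rep1) = 63109 / 53.52 = 1179.1667
CPM(DMSO rep2) = 5206 / 64.88 = 80.2404
CPM(ionomycin rep1) = 69633 / 24.96 = 2789.7837
CPM(ionomycin rep2) = 87283 / 12.80 = 6818.9844
mean CPM(DMSO) = 629.7036; mean CPM(ionomycin) = 4804.3840
Fold change = 4804.3840 / 629.7036 = 7.62960
log2(7.62960) = 2.9316

2.932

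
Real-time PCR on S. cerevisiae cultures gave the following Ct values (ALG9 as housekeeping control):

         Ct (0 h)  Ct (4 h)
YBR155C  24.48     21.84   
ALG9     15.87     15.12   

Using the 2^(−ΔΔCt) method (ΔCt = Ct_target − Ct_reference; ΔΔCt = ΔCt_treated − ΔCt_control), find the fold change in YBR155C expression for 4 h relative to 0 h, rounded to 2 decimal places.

ΔCt(0 h) = 24.480 − 15.870 = 8.610
ΔCt(4 h) = 21.840 − 15.120 = 6.720
ΔΔCt = 6.720 − 8.610 = -1.890
Fold change = 2^(−(-1.890)) = 2^1.890 = 3.706

3.71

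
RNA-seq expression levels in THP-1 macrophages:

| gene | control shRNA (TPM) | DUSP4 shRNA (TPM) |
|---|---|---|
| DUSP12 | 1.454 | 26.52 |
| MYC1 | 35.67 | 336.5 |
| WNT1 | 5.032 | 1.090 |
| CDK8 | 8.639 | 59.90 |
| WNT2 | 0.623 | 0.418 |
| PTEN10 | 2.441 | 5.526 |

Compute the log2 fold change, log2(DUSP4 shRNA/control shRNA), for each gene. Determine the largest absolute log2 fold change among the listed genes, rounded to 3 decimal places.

4.189

log2(26.52/1.454) = 4.189  (DUSP12)
log2(336.5/35.67) = 3.238  (MYC1)
log2(1.090/5.032) = -2.207  (WNT1)
log2(59.90/8.639) = 2.794  (CDK8)
log2(0.418/0.623) = -0.576  (WNT2)
log2(5.526/2.441) = 1.179  (PTEN10)
The largest magnitude belongs to DUSP12.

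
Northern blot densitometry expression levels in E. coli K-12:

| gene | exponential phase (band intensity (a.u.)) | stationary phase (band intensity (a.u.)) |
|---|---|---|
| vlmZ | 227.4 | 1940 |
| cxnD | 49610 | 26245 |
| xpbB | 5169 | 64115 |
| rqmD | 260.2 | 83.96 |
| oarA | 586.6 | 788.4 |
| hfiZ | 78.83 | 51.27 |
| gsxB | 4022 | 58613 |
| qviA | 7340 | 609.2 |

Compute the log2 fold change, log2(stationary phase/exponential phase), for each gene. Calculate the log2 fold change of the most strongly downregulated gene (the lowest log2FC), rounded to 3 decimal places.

log2(1940/227.4) = 3.093  (vlmZ)
log2(26245/49610) = -0.919  (cxnD)
log2(64115/5169) = 3.633  (xpbB)
log2(83.96/260.2) = -1.632  (rqmD)
log2(788.4/586.6) = 0.427  (oarA)
log2(51.27/78.83) = -0.621  (hfiZ)
log2(58613/4022) = 3.865  (gsxB)
log2(609.2/7340) = -3.591  (qviA)
qviA is most strongly downregulated.

-3.591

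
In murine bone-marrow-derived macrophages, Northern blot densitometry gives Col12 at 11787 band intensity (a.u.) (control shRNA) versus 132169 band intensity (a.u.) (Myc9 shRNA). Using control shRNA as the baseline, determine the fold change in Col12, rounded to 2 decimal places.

11.21

Fold change = 132169 / 11787 = 11.213
Col12 is upregulated.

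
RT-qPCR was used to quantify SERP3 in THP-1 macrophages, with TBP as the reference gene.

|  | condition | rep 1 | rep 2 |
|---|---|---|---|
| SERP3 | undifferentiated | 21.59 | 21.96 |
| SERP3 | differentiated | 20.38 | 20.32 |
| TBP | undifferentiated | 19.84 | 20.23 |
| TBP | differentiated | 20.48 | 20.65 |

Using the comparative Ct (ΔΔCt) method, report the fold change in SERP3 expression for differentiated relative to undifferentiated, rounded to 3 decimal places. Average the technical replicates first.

3.877

Mean Ct: SERP3 undifferentiated 21.775; SERP3 differentiated 20.350; TBP undifferentiated 20.035; TBP differentiated 20.565
ΔCt(undifferentiated) = 21.775 − 20.035 = 1.740
ΔCt(differentiated) = 20.350 − 20.565 = -0.215
ΔΔCt = -0.215 − 1.740 = -1.955
Fold change = 2^(−(-1.955)) = 2^1.955 = 3.8772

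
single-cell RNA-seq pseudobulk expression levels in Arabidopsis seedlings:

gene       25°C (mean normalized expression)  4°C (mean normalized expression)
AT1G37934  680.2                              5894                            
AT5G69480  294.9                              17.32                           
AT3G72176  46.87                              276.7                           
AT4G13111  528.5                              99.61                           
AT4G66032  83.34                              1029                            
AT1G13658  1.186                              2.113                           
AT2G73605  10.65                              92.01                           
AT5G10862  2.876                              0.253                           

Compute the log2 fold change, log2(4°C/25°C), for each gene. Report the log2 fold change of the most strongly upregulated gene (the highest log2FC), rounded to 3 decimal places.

log2(5894/680.2) = 3.115  (AT1G37934)
log2(17.32/294.9) = -4.090  (AT5G69480)
log2(276.7/46.87) = 2.562  (AT3G72176)
log2(99.61/528.5) = -2.408  (AT4G13111)
log2(1029/83.34) = 3.626  (AT4G66032)
log2(2.113/1.186) = 0.833  (AT1G13658)
log2(92.01/10.65) = 3.111  (AT2G73605)
log2(0.253/2.876) = -3.507  (AT5G10862)
AT4G66032 is most strongly upregulated.

3.626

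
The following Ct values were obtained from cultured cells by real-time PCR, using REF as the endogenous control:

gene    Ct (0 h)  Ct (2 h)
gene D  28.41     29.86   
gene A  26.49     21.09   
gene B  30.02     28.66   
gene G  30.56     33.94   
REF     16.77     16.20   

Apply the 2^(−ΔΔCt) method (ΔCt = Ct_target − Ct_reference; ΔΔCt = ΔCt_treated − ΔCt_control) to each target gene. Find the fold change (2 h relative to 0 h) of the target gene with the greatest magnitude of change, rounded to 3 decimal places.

gene D: ΔΔCt = (29.86−16.20) − (28.41−16.77) = 13.66 − 11.64 = 2.02; fold change = 2^-2.02 = 0.247
gene A: ΔΔCt = (21.09−16.20) − (26.49−16.77) = 4.89 − 9.72 = -4.83; fold change = 2^4.83 = 28.443
gene B: ΔΔCt = (28.66−16.20) − (30.02−16.77) = 12.46 − 13.25 = -0.79; fold change = 2^0.79 = 1.729
gene G: ΔΔCt = (33.94−16.20) − (30.56−16.77) = 17.74 − 13.79 = 3.95; fold change = 2^-3.95 = 0.065
gene A has the largest |ΔΔCt| = 4.83.

28.443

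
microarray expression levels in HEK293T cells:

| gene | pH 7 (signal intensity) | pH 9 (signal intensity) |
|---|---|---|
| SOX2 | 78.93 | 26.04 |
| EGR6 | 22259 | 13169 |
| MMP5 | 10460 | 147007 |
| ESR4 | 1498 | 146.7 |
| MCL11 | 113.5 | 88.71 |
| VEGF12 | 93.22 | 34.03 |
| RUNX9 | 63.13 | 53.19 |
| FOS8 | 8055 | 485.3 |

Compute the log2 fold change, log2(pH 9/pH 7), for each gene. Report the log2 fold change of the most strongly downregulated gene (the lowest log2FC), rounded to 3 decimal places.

log2(26.04/78.93) = -1.600  (SOX2)
log2(13169/22259) = -0.757  (EGR6)
log2(147007/10460) = 3.813  (MMP5)
log2(146.7/1498) = -3.352  (ESR4)
log2(88.71/113.5) = -0.356  (MCL11)
log2(34.03/93.22) = -1.454  (VEGF12)
log2(53.19/63.13) = -0.247  (RUNX9)
log2(485.3/8055) = -4.053  (FOS8)
FOS8 is most strongly downregulated.

-4.053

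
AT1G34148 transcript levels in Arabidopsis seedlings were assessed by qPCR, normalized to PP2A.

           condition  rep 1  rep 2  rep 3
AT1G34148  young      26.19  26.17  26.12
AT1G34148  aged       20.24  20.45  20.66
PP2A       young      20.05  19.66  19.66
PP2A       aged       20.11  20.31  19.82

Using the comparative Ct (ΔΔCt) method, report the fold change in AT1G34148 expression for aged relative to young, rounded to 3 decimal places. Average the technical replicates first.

64.000

Mean Ct: AT1G34148 young 26.160; AT1G34148 aged 20.450; PP2A young 19.790; PP2A aged 20.080
ΔCt(young) = 26.160 − 19.790 = 6.370
ΔCt(aged) = 20.450 − 20.080 = 0.370
ΔΔCt = 0.370 − 6.370 = -6.000
Fold change = 2^(−(-6.000)) = 2^6.000 = 64.0000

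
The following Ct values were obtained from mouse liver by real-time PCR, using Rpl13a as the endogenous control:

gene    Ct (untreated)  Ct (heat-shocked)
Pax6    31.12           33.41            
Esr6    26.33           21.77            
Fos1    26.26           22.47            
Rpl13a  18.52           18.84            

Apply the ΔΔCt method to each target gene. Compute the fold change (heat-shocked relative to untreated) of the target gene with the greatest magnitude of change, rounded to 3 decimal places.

Pax6: ΔΔCt = (33.41−18.84) − (31.12−18.52) = 14.57 − 12.60 = 1.97; fold change = 2^-1.97 = 0.255
Esr6: ΔΔCt = (21.77−18.84) − (26.33−18.52) = 2.93 − 7.81 = -4.88; fold change = 2^4.88 = 29.446
Fos1: ΔΔCt = (22.47−18.84) − (26.26−18.52) = 3.63 − 7.74 = -4.11; fold change = 2^4.11 = 17.268
Esr6 has the largest |ΔΔCt| = 4.88.

29.446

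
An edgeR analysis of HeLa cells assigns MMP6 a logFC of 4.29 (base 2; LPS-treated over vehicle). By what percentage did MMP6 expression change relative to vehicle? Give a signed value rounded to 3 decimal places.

1856.224%

Fold change = 2^(4.29) = 19.5622
Percent change = (FC − 1) × 100% = (19.5622 − 1) × 100 = 1856.224%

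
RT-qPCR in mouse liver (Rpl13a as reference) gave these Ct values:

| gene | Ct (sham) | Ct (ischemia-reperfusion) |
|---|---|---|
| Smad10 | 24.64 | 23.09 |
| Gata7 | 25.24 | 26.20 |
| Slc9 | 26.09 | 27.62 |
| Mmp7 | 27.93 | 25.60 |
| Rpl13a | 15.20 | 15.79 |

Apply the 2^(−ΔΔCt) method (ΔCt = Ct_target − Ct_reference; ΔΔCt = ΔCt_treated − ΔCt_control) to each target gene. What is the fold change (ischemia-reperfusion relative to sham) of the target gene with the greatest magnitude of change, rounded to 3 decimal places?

7.568

Smad10: ΔΔCt = (23.09−15.79) − (24.64−15.20) = 7.30 − 9.44 = -2.14; fold change = 2^2.14 = 4.408
Gata7: ΔΔCt = (26.20−15.79) − (25.24−15.20) = 10.41 − 10.04 = 0.37; fold change = 2^-0.37 = 0.774
Slc9: ΔΔCt = (27.62−15.79) − (26.09−15.20) = 11.83 − 10.89 = 0.94; fold change = 2^-0.94 = 0.521
Mmp7: ΔΔCt = (25.60−15.79) − (27.93−15.20) = 9.81 − 12.73 = -2.92; fold change = 2^2.92 = 7.568
Mmp7 has the largest |ΔΔCt| = 2.92.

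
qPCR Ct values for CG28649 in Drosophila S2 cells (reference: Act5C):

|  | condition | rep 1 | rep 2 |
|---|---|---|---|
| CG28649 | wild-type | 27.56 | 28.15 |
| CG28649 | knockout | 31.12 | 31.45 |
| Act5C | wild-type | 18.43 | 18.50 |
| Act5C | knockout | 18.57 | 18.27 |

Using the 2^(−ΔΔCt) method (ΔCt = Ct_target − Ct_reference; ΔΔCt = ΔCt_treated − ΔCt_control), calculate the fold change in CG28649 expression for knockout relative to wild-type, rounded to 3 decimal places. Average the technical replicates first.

0.090

Mean Ct: CG28649 wild-type 27.855; CG28649 knockout 31.285; Act5C wild-type 18.465; Act5C knockout 18.420
ΔCt(wild-type) = 27.855 − 18.465 = 9.390
ΔCt(knockout) = 31.285 − 18.420 = 12.865
ΔΔCt = 12.865 − 9.390 = 3.475
Fold change = 2^(−3.475) = 0.0899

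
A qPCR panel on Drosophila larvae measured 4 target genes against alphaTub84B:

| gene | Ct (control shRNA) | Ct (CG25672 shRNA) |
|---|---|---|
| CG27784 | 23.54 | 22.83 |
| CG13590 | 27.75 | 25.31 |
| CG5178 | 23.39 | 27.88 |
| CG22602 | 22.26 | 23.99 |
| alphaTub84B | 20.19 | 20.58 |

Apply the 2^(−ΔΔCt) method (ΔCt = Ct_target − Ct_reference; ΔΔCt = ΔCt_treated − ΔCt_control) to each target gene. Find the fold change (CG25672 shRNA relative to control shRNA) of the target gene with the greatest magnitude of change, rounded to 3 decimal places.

CG27784: ΔΔCt = (22.83−20.58) − (23.54−20.19) = 2.25 − 3.35 = -1.10; fold change = 2^1.10 = 2.144
CG13590: ΔΔCt = (25.31−20.58) − (27.75−20.19) = 4.73 − 7.56 = -2.83; fold change = 2^2.83 = 7.111
CG5178: ΔΔCt = (27.88−20.58) − (23.39−20.19) = 7.30 − 3.20 = 4.10; fold change = 2^-4.10 = 0.058
CG22602: ΔΔCt = (23.99−20.58) − (22.26−20.19) = 3.41 − 2.07 = 1.34; fold change = 2^-1.34 = 0.395
CG5178 has the largest |ΔΔCt| = 4.10.

0.058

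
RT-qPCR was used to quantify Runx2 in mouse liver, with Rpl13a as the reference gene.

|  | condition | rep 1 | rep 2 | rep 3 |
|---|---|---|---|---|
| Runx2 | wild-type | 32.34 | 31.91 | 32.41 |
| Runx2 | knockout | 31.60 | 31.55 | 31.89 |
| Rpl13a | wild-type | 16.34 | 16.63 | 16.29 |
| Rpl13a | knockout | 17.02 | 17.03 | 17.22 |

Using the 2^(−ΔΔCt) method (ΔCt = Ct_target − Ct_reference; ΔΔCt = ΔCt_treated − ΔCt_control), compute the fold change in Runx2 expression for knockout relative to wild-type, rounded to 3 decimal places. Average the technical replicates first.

2.313

Mean Ct: Runx2 wild-type 32.220; Runx2 knockout 31.680; Rpl13a wild-type 16.420; Rpl13a knockout 17.090
ΔCt(wild-type) = 32.220 − 16.420 = 15.800
ΔCt(knockout) = 31.680 − 17.090 = 14.590
ΔΔCt = 14.590 − 15.800 = -1.210
Fold change = 2^(−(-1.210)) = 2^1.210 = 2.3134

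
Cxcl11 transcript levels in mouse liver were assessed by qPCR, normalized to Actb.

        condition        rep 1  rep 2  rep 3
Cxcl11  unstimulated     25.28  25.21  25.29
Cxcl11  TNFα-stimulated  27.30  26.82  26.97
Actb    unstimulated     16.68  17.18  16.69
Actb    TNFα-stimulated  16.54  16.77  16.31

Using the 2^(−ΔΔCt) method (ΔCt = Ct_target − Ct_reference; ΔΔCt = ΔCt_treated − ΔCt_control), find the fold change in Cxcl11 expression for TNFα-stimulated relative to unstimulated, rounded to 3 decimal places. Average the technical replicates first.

0.237

Mean Ct: Cxcl11 unstimulated 25.260; Cxcl11 TNFα-stimulated 27.030; Actb unstimulated 16.850; Actb TNFα-stimulated 16.540
ΔCt(unstimulated) = 25.260 − 16.850 = 8.410
ΔCt(TNFα-stimulated) = 27.030 − 16.540 = 10.490
ΔΔCt = 10.490 − 8.410 = 2.080
Fold change = 2^(−2.080) = 0.2365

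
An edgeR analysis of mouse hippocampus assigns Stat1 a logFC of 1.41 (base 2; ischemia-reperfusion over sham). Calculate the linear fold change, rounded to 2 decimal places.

Fold change = 2^(1.41) = 2.657

2.66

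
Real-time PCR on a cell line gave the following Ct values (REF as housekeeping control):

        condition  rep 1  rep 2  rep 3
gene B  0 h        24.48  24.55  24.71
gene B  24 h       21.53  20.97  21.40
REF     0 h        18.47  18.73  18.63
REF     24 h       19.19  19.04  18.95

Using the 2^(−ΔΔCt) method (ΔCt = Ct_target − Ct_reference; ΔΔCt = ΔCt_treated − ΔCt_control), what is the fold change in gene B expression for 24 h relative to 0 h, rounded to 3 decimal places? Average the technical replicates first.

Mean Ct: gene B 0 h 24.580; gene B 24 h 21.300; REF 0 h 18.610; REF 24 h 19.060
ΔCt(0 h) = 24.580 − 18.610 = 5.970
ΔCt(24 h) = 21.300 − 19.060 = 2.240
ΔΔCt = 2.240 − 5.970 = -3.730
Fold change = 2^(−(-3.730)) = 2^3.730 = 13.2691

13.269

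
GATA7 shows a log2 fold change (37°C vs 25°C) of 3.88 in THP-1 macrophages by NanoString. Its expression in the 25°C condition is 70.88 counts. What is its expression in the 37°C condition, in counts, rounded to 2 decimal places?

Fold change = 2^(3.88) = 14.7230
37°C expression = 70.88 × 14.7230 = 1043.57

1043.57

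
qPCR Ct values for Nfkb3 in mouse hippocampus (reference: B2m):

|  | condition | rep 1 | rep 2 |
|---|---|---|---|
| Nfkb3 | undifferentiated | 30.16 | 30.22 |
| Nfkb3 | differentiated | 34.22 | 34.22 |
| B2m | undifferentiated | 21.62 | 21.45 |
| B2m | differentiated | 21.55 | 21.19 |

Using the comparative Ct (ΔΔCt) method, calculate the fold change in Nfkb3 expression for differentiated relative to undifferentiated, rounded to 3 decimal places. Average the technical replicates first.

0.055

Mean Ct: Nfkb3 undifferentiated 30.190; Nfkb3 differentiated 34.220; B2m undifferentiated 21.535; B2m differentiated 21.370
ΔCt(undifferentiated) = 30.190 − 21.535 = 8.655
ΔCt(differentiated) = 34.220 − 21.370 = 12.850
ΔΔCt = 12.850 − 8.655 = 4.195
Fold change = 2^(−4.195) = 0.0546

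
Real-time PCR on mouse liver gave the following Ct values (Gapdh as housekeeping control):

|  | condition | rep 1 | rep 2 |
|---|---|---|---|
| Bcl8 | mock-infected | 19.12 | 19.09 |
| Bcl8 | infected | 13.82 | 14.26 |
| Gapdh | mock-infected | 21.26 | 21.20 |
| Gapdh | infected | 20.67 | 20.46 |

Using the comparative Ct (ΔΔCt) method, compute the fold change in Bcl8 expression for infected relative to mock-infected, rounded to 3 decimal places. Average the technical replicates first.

21.112

Mean Ct: Bcl8 mock-infected 19.105; Bcl8 infected 14.040; Gapdh mock-infected 21.230; Gapdh infected 20.565
ΔCt(mock-infected) = 19.105 − 21.230 = -2.125
ΔCt(infected) = 14.040 − 20.565 = -6.525
ΔΔCt = -6.525 − (-2.125) = -4.400
Fold change = 2^(−(-4.400)) = 2^4.400 = 21.1121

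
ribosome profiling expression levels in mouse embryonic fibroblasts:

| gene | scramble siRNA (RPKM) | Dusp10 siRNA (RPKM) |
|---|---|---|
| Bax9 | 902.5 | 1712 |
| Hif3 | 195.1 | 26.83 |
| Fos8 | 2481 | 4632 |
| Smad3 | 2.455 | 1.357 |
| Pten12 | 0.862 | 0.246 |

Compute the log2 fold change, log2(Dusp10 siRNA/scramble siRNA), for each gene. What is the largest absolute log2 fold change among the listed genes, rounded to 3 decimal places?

log2(1712/902.5) = 0.924  (Bax9)
log2(26.83/195.1) = -2.862  (Hif3)
log2(4632/2481) = 0.901  (Fos8)
log2(1.357/2.455) = -0.855  (Smad3)
log2(0.246/0.862) = -1.809  (Pten12)
The largest magnitude belongs to Hif3.

2.862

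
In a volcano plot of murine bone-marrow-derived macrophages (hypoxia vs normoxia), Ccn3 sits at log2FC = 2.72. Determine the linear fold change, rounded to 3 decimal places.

6.589

Fold change = 2^(2.72) = 6.5887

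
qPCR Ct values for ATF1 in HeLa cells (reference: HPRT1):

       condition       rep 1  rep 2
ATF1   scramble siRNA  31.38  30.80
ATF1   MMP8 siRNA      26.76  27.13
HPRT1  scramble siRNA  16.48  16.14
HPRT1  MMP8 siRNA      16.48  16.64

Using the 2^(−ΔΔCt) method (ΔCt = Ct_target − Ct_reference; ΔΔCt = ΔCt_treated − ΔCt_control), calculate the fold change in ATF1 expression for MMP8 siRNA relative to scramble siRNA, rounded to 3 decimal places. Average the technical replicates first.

Mean Ct: ATF1 scramble siRNA 31.090; ATF1 MMP8 siRNA 26.945; HPRT1 scramble siRNA 16.310; HPRT1 MMP8 siRNA 16.560
ΔCt(scramble siRNA) = 31.090 − 16.310 = 14.780
ΔCt(MMP8 siRNA) = 26.945 − 16.560 = 10.385
ΔΔCt = 10.385 − 14.780 = -4.395
Fold change = 2^(−(-4.395)) = 2^4.395 = 21.0391

21.039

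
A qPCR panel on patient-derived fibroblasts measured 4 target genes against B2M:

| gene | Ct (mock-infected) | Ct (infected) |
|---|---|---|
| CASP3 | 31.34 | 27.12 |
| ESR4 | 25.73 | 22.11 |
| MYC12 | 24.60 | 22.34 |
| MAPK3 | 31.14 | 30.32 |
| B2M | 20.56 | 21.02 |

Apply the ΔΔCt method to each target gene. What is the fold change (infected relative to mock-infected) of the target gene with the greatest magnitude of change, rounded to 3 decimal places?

25.634

CASP3: ΔΔCt = (27.12−21.02) − (31.34−20.56) = 6.10 − 10.78 = -4.68; fold change = 2^4.68 = 25.634
ESR4: ΔΔCt = (22.11−21.02) − (25.73−20.56) = 1.09 − 5.17 = -4.08; fold change = 2^4.08 = 16.912
MYC12: ΔΔCt = (22.34−21.02) − (24.60−20.56) = 1.32 − 4.04 = -2.72; fold change = 2^2.72 = 6.589
MAPK3: ΔΔCt = (30.32−21.02) − (31.14−20.56) = 9.30 − 10.58 = -1.28; fold change = 2^1.28 = 2.428
CASP3 has the largest |ΔΔCt| = 4.68.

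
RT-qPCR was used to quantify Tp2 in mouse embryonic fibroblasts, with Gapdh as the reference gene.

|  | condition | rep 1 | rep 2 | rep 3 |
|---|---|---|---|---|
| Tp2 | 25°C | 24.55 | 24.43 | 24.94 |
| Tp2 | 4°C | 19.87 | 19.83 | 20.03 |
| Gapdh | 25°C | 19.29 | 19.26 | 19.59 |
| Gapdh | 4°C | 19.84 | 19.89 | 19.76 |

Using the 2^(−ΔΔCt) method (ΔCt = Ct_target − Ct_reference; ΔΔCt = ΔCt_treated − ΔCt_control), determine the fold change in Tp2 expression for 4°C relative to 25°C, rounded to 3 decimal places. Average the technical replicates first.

Mean Ct: Tp2 25°C 24.640; Tp2 4°C 19.910; Gapdh 25°C 19.380; Gapdh 4°C 19.830
ΔCt(25°C) = 24.640 − 19.380 = 5.260
ΔCt(4°C) = 19.910 − 19.830 = 0.080
ΔΔCt = 0.080 − 5.260 = -5.180
Fold change = 2^(−(-5.180)) = 2^5.180 = 36.2523

36.252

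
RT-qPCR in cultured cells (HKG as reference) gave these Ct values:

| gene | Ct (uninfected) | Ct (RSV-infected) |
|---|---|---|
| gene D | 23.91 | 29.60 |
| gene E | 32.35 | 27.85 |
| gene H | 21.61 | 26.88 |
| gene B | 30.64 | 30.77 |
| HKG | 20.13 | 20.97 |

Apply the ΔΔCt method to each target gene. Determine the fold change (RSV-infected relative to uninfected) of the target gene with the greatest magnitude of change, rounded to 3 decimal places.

gene D: ΔΔCt = (29.60−20.97) − (23.91−20.13) = 8.63 − 3.78 = 4.85; fold change = 2^-4.85 = 0.035
gene E: ΔΔCt = (27.85−20.97) − (32.35−20.13) = 6.88 − 12.22 = -5.34; fold change = 2^5.34 = 40.504
gene H: ΔΔCt = (26.88−20.97) − (21.61−20.13) = 5.91 − 1.48 = 4.43; fold change = 2^-4.43 = 0.046
gene B: ΔΔCt = (30.77−20.97) − (30.64−20.13) = 9.80 − 10.51 = -0.71; fold change = 2^0.71 = 1.636
gene E has the largest |ΔΔCt| = 5.34.

40.504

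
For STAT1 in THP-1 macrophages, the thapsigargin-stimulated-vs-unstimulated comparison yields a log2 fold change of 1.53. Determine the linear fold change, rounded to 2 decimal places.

Fold change = 2^(1.53) = 2.888

2.89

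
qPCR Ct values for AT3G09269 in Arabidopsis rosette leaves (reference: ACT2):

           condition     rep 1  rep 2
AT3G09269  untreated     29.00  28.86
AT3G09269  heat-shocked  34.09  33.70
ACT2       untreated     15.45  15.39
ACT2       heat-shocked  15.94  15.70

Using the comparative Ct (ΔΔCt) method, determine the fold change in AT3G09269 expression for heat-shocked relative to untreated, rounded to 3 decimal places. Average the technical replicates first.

Mean Ct: AT3G09269 untreated 28.930; AT3G09269 heat-shocked 33.895; ACT2 untreated 15.420; ACT2 heat-shocked 15.820
ΔCt(untreated) = 28.930 − 15.420 = 13.510
ΔCt(heat-shocked) = 33.895 − 15.820 = 18.075
ΔΔCt = 18.075 − 13.510 = 4.565
Fold change = 2^(−4.565) = 0.0422

0.042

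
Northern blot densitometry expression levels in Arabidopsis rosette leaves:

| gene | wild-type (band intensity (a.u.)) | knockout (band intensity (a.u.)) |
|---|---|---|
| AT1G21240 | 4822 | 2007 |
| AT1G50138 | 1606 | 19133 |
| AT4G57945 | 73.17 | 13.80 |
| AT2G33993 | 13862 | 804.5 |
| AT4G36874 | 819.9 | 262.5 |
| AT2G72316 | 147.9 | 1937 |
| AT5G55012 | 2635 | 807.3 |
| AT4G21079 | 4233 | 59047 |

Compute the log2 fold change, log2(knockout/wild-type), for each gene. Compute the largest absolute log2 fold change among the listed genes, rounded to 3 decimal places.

log2(2007/4822) = -1.265  (AT1G21240)
log2(19133/1606) = 3.575  (AT1G50138)
log2(13.80/73.17) = -2.407  (AT4G57945)
log2(804.5/13862) = -4.107  (AT2G33993)
log2(262.5/819.9) = -1.643  (AT4G36874)
log2(1937/147.9) = 3.711  (AT2G72316)
log2(807.3/2635) = -1.707  (AT5G55012)
log2(59047/4233) = 3.802  (AT4G21079)
The largest magnitude belongs to AT2G33993.

4.107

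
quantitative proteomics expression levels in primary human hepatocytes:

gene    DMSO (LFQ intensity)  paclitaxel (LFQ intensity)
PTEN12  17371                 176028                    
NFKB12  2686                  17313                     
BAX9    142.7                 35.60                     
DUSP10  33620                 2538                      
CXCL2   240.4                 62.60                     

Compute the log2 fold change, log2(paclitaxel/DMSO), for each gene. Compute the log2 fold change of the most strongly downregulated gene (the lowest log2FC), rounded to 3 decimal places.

log2(176028/17371) = 3.341  (PTEN12)
log2(17313/2686) = 2.688  (NFKB12)
log2(35.60/142.7) = -2.003  (BAX9)
log2(2538/33620) = -3.728  (DUSP10)
log2(62.60/240.4) = -1.941  (CXCL2)
DUSP10 is most strongly downregulated.

-3.728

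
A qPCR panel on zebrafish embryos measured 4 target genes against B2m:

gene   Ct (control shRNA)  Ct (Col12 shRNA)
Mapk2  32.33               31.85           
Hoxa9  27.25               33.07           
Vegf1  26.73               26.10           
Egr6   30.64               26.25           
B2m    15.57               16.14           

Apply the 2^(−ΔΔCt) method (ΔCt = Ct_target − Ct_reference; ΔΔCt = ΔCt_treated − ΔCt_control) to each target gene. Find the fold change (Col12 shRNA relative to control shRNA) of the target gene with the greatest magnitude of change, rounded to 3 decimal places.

Mapk2: ΔΔCt = (31.85−16.14) − (32.33−15.57) = 15.71 − 16.76 = -1.05; fold change = 2^1.05 = 2.071
Hoxa9: ΔΔCt = (33.07−16.14) − (27.25−15.57) = 16.93 − 11.68 = 5.25; fold change = 2^-5.25 = 0.026
Vegf1: ΔΔCt = (26.10−16.14) − (26.73−15.57) = 9.96 − 11.16 = -1.20; fold change = 2^1.20 = 2.297
Egr6: ΔΔCt = (26.25−16.14) − (30.64−15.57) = 10.11 − 15.07 = -4.96; fold change = 2^4.96 = 31.125
Hoxa9 has the largest |ΔΔCt| = 5.25.

0.026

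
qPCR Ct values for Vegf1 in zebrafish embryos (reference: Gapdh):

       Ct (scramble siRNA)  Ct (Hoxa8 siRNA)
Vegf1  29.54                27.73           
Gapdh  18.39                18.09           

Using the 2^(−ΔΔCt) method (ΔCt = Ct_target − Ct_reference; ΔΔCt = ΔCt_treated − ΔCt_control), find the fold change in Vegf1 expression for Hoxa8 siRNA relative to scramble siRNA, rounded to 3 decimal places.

2.848

ΔCt(scramble siRNA) = 29.540 − 18.390 = 11.150
ΔCt(Hoxa8 siRNA) = 27.730 − 18.090 = 9.640
ΔΔCt = 9.640 − 11.150 = -1.510
Fold change = 2^(−(-1.510)) = 2^1.510 = 2.8481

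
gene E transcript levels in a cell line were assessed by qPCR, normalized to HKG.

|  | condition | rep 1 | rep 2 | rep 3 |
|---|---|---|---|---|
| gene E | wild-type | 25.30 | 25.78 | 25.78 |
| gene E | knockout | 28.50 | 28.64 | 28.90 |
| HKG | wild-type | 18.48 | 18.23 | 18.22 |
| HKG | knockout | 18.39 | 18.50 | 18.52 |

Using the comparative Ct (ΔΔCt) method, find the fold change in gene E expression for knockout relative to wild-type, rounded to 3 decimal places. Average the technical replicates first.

Mean Ct: gene E wild-type 25.620; gene E knockout 28.680; HKG wild-type 18.310; HKG knockout 18.470
ΔCt(wild-type) = 25.620 − 18.310 = 7.310
ΔCt(knockout) = 28.680 − 18.470 = 10.210
ΔΔCt = 10.210 − 7.310 = 2.900
Fold change = 2^(−2.900) = 0.1340

0.134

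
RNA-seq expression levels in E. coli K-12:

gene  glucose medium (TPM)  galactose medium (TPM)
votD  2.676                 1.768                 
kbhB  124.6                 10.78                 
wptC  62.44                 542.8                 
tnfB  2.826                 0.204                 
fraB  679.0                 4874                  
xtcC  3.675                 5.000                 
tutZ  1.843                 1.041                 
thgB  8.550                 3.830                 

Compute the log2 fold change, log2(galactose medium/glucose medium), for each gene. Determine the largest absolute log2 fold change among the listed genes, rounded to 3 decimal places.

3.792

log2(1.768/2.676) = -0.598  (votD)
log2(10.78/124.6) = -3.531  (kbhB)
log2(542.8/62.44) = 3.120  (wptC)
log2(0.204/2.826) = -3.792  (tnfB)
log2(4874/679.0) = 2.844  (fraB)
log2(5.000/3.675) = 0.444  (xtcC)
log2(1.041/1.843) = -0.824  (tutZ)
log2(3.830/8.550) = -1.159  (thgB)
The largest magnitude belongs to tnfB.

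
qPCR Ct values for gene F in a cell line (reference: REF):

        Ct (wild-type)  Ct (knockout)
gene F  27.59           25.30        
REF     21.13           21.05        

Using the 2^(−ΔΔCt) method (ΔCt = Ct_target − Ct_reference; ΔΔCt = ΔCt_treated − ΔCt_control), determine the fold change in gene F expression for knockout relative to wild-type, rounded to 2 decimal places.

ΔCt(wild-type) = 27.590 − 21.130 = 6.460
ΔCt(knockout) = 25.300 − 21.050 = 4.250
ΔΔCt = 4.250 − 6.460 = -2.210
Fold change = 2^(−(-2.210)) = 2^2.210 = 4.627

4.63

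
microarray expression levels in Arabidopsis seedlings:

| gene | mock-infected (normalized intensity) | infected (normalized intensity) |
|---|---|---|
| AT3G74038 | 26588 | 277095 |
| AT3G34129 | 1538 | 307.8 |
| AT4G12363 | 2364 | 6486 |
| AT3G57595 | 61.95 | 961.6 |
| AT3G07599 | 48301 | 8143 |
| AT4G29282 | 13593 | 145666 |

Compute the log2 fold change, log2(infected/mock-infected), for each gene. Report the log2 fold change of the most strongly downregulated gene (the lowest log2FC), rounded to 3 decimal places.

log2(277095/26588) = 3.382  (AT3G74038)
log2(307.8/1538) = -2.321  (AT3G34129)
log2(6486/2364) = 1.456  (AT4G12363)
log2(961.6/61.95) = 3.956  (AT3G57595)
log2(8143/48301) = -2.568  (AT3G07599)
log2(145666/13593) = 3.422  (AT4G29282)
AT3G07599 is most strongly downregulated.

-2.568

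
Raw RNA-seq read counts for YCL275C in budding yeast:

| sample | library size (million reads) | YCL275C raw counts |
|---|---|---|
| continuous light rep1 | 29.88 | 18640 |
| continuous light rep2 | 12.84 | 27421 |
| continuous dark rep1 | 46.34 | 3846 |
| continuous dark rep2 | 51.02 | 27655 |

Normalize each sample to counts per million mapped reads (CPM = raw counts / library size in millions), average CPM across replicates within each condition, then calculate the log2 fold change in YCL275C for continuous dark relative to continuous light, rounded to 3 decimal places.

-2.142

CPM(continuous light rep1) = 18640 / 29.88 = 623.8286
CPM(continuous light rep2) = 27421 / 12.84 = 2135.5919
CPM(continuous dark rep1) = 3846 / 46.34 = 82.9953
CPM(continuous dark rep2) = 27655 / 51.02 = 542.0423
mean CPM(continuous light) = 1379.7103; mean CPM(continuous dark) = 312.5188
Fold change = 312.5188 / 1379.7103 = 0.22651
log2(0.22651) = -2.1424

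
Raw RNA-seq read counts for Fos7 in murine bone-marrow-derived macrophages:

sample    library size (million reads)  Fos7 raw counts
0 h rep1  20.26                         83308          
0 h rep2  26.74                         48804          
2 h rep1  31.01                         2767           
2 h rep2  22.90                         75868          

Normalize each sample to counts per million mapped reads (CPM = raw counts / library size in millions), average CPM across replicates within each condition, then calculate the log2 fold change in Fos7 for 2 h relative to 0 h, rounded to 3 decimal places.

-0.803

CPM(0 h rep1) = 83308 / 20.26 = 4111.9447
CPM(0 h rep2) = 48804 / 26.74 = 1825.1309
CPM(2 h rep1) = 2767 / 31.01 = 89.2293
CPM(2 h rep2) = 75868 / 22.90 = 3313.0131
mean CPM(0 h) = 2968.5378; mean CPM(2 h) = 1701.1212
Fold change = 1701.1212 / 2968.5378 = 0.57305
log2(0.57305) = -0.8033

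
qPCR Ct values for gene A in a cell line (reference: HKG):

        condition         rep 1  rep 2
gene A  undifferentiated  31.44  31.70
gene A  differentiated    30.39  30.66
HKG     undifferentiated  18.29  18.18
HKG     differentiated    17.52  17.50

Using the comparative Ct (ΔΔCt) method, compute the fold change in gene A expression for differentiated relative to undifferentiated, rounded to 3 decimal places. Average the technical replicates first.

1.248

Mean Ct: gene A undifferentiated 31.570; gene A differentiated 30.525; HKG undifferentiated 18.235; HKG differentiated 17.510
ΔCt(undifferentiated) = 31.570 − 18.235 = 13.335
ΔCt(differentiated) = 30.525 − 17.510 = 13.015
ΔΔCt = 13.015 − 13.335 = -0.320
Fold change = 2^(−(-0.320)) = 2^0.320 = 1.2483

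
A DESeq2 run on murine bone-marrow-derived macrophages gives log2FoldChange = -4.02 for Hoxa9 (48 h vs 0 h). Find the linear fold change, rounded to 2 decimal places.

Fold change = 2^(-4.02) = 0.062
That is, Hoxa9 drops to 6.2% of the 0 h level.

0.06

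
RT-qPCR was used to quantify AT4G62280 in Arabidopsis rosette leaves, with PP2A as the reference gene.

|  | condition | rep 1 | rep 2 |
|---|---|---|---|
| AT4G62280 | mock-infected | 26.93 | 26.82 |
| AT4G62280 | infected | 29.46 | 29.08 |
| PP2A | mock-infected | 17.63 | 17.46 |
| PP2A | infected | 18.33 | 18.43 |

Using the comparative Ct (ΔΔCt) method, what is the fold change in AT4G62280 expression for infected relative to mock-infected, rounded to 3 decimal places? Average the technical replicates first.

Mean Ct: AT4G62280 mock-infected 26.875; AT4G62280 infected 29.270; PP2A mock-infected 17.545; PP2A infected 18.380
ΔCt(mock-infected) = 26.875 − 17.545 = 9.330
ΔCt(infected) = 29.270 − 18.380 = 10.890
ΔΔCt = 10.890 − 9.330 = 1.560
Fold change = 2^(−1.560) = 0.3392

0.339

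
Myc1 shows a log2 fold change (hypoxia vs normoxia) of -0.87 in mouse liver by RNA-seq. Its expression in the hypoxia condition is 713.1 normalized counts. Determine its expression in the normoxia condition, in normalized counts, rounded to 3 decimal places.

Fold change = 2^(-0.87) = 0.5471
normoxia expression = 713.1 / 0.5471 = 1303.306

1303.306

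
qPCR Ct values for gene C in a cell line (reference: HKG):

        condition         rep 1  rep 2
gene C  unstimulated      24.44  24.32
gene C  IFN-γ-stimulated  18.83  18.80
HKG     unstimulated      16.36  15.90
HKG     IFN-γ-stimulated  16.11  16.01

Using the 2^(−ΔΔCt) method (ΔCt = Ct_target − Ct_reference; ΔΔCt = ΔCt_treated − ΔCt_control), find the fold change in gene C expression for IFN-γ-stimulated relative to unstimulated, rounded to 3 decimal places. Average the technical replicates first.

Mean Ct: gene C unstimulated 24.380; gene C IFN-γ-stimulated 18.815; HKG unstimulated 16.130; HKG IFN-γ-stimulated 16.060
ΔCt(unstimulated) = 24.380 − 16.130 = 8.250
ΔCt(IFN-γ-stimulated) = 18.815 − 16.060 = 2.755
ΔΔCt = 2.755 − 8.250 = -5.495
Fold change = 2^(−(-5.495)) = 2^5.495 = 45.0983

45.098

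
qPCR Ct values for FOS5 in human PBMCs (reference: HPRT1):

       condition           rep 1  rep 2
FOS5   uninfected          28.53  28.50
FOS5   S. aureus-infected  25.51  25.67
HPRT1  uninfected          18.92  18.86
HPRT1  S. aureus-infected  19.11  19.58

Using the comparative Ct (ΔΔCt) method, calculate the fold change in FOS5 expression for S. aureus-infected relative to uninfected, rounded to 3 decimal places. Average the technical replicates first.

10.411

Mean Ct: FOS5 uninfected 28.515; FOS5 S. aureus-infected 25.590; HPRT1 uninfected 18.890; HPRT1 S. aureus-infected 19.345
ΔCt(uninfected) = 28.515 − 18.890 = 9.625
ΔCt(S. aureus-infected) = 25.590 − 19.345 = 6.245
ΔΔCt = 6.245 − 9.625 = -3.380
Fold change = 2^(−(-3.380)) = 2^3.380 = 10.4107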